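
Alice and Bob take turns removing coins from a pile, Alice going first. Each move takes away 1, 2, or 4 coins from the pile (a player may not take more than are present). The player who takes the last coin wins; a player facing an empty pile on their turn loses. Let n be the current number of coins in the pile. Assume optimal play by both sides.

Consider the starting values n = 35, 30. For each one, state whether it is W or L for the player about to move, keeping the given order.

35: W, 30: L

Label each position W (a win for the player to move) or L (a loss). A position with no legal move is L; any other position is W exactly when some move reaches an L, and L when every move reaches a W.
n=0: no move → L
n=1: can move to 0, which is L ⇒ W
n=2: can move to 0, which is L ⇒ W
n=3: moves to 2(W), 1(W); every one is W ⇒ L
n=4: can move to 3, which is L ⇒ W
n=5: can move to 3, which is L ⇒ W
n=6: moves to 5(W), 4(W), 2(W); every one is W ⇒ L
n=7: can move to 6, which is L ⇒ W
n=8: can move to 6, which is L ⇒ W
n=9: moves to 8(W), 7(W), 5(W); every one is W ⇒ L
n=10: can move to 9, which is L ⇒ W
n=11: can move to 9, which is L ⇒ W
n=12: moves to 11(W), 10(W), 8(W); every one is W ⇒ L
n=13: can move to 12, which is L ⇒ W
n=14: can move to 12, which is L ⇒ W
n=15: moves to 14(W), 13(W), 11(W); every one is W ⇒ L
n=16: can move to 15, which is L ⇒ W
n=17: can move to 15, which is L ⇒ W
n=18: moves to 17(W), 16(W), 14(W); every one is W ⇒ L
n=19: can move to 18, which is L ⇒ W
n=20: can move to 18, which is L ⇒ W
n=21: moves to 20(W), 19(W), 17(W); every one is W ⇒ L
n=22: can move to 21, which is L ⇒ W
n=23: can move to 21, which is L ⇒ W
n=24: moves to 23(W), 22(W), 20(W); every one is W ⇒ L
n=25: can move to 24, which is L ⇒ W
n=26: can move to 24, which is L ⇒ W
n=27: moves to 26(W), 25(W), 23(W); every one is W ⇒ L
n=28: can move to 27, which is L ⇒ W
n=29: can move to 27, which is L ⇒ W
n=30: moves to 29(W), 28(W), 26(W); every one is W ⇒ L
n=31: can move to 30, which is L ⇒ W
n=32: can move to 30, which is L ⇒ W
n=33: moves to 32(W), 31(W), 29(W); every one is W ⇒ L
n=34: can move to 33, which is L ⇒ W
n=35: can move to 33, which is L ⇒ W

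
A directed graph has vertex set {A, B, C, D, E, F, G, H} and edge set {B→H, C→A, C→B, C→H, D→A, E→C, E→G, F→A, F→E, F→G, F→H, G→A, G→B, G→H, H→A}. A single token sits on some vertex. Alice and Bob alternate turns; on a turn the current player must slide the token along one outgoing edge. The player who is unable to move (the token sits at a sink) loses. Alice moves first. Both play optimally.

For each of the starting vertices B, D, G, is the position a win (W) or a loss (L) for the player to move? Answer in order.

B: L, D: W, G: W

Label each position W (a win for the player to move) or L (a loss). A position with no legal move is L; any other position is W exactly when some move reaches an L, and L when every move reaches a W.
Every edge goes from a vertex to one that appears earlier in the order A, H, B, C, G, E, F, D, so processing vertices in that order labels each vertex after all of its successors.
A: no outgoing edge → L
H: can move to A, which is L ⇒ W
B: the only move is to H(W), a W ⇒ L
C: can move to B, which is L ⇒ W
G: can move to B, which is L ⇒ W
E: moves to G(W), C(W); every one is W ⇒ L
F: can move to E, which is L ⇒ W
D: can move to A, which is L ⇒ W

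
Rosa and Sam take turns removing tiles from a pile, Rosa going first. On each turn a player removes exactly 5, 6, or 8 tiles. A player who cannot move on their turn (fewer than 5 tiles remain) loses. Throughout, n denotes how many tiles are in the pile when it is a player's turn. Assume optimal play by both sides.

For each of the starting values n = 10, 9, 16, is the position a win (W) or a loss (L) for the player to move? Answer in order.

10: W, 9: W, 16: L

Positions with no move are L. A position that does have a move is losing for the player to move precisely when every available move leads to a winning position for the opponent. Fill in the labels:
n=0: no move → L
n=1: no move → L
n=2: no move → L
n=3: no move → L
n=4: no move → L
n=5: can move to 0, which is L ⇒ W
n=6: can move to 1, which is L ⇒ W
n=7: can move to 2, which is L ⇒ W
n=8: can move to 3, which is L ⇒ W
n=9: can move to 4, which is L ⇒ W
n=10: can move to 4, which is L ⇒ W
n=11: can move to 3, which is L ⇒ W
n=12: can move to 4, which is L ⇒ W
n=13: moves to 8(W), 7(W), 5(W); every one is W ⇒ L
n=14: moves to 9(W), 8(W), 6(W); every one is W ⇒ L
n=15: moves to 10(W), 9(W), 7(W); every one is W ⇒ L
n=16: moves to 11(W), 10(W), 8(W); every one is W ⇒ L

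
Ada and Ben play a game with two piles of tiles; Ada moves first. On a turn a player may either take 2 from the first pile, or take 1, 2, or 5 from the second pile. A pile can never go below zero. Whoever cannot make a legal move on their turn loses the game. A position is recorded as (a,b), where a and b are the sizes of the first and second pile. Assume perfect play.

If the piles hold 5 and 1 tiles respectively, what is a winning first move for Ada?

Compute win/loss labels from the base case upward. A position with no move is L. Any other position is W if it can reach an L in one move, else L.
No move ever increases a pile, so every position that can arise here has a ≤ 5 and b ≤ 1; it is enough to label the cells with 0 ≤ a ≤ 5 and 0 ≤ b ≤ 1.
Every move lowers a or b (never raises either), so fill the grid row by row in increasing a, and left to right within a row: each cell's successors are then already labelled.
      b=0  b=1
a=0:    L    W
a=1:    L    W
a=2:    W    L
a=3:    W    L
a=4:    L    W
a=5:    L    W
Cells with no legal move (terminal, hence L): (0,0), (1,0).
The remaining L cells, each justified by listing all of its moves:
(2,1): →(0,1)(W), (2,0)(W) — all W, so L
(3,1): →(1,1)(W), (3,0)(W) — all W, so L
(4,0): →(2,0)(W) only, which is W, so L
(5,0): →(3,0)(W) only, which is W, so L
Every other cell has at least one move into one of the L cells above, so it is W.
From (5,1), the L positions reachable in one move are: (3,1), (5,0). Any move reaching one of these is winning.

Move to (3,1).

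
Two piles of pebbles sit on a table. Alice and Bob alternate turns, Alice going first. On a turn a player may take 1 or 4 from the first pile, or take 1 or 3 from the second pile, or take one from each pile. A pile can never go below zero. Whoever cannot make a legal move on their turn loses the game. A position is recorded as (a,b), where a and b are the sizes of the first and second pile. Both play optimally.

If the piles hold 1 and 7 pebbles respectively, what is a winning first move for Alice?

Use the standard recursion: the mover loses at a terminal position; elsewhere, the mover wins exactly when some move hands the opponent an L position.
No move ever increases a pile, so every position that can arise here has a ≤ 1 and b ≤ 7; it is enough to label the cells with 0 ≤ a ≤ 1 and 0 ≤ b ≤ 7.
Every move lowers a or b (never raises either), so fill the grid row by row in increasing a, and left to right within a row: each cell's successors are then already labelled.
      b=0  b=1  b=2  b=3  b=4  b=5  b=6  b=7
a=0:    L    W    L    W    L    W    L    W
a=1:    W    W    W    W    W    W    W    W
Cells with no legal move (terminal, hence L): (0,0).
The remaining L cells, each justified by listing all of its moves:
(0,2): →(0,1)(W) only, which is W, so L
(0,4): →(0,3)(W), (0,1)(W) — all W, so L
(0,6): →(0,5)(W), (0,3)(W) — all W, so L
Every other cell has at least one move into one of the L cells above, so it is W.
From (1,7), the L positions reachable in one move are: (0,6).

Move to (0,6).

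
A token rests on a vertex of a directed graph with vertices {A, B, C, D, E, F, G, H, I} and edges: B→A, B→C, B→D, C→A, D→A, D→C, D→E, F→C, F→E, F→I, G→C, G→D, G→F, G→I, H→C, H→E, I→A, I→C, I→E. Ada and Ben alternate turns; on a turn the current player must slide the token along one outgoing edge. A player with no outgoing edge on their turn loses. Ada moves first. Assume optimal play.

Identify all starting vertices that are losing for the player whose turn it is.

Build the W/L table. Terminal = L. A non-terminal position is W if it has a move to some L; otherwise it is L.
Every edge goes from a vertex to one that appears earlier in the order E, A, C, I, D, H, F, B, G, so processing vertices in that order labels each vertex after all of its successors.
E: no outgoing edge → L
A: no outgoing edge → L
C: can move to A, which is L ⇒ W
I: can move to A, which is L ⇒ W
D: can move to A, which is L ⇒ W
H: can move to E, which is L ⇒ W
F: can move to E, which is L ⇒ W
B: can move to A, which is L ⇒ W
G: moves to F(W), D(W), I(W), C(W); every one is W ⇒ L
The losing starting vertices are exactly the entries labelled L in this table (3 of them).

A, E, G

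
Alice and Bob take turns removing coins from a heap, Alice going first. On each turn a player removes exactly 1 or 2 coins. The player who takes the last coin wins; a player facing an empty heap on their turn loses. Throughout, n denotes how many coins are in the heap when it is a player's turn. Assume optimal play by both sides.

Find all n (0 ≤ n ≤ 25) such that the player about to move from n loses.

0, 3, 6, 9, 12, 15, 18, 21, 24

Use the standard recursion: the mover loses at a terminal position; elsewhere, the mover wins exactly when some move hands the opponent an L position.
n=0: no move → L
n=1: →0(L), so W
n=2: →0(L), so W
n=3: →2(W), 1(W) — all W, so L
n=4: →3(L), so W
n=5: →3(L), so W
n=6: →5(W), 4(W) — all W, so L
n=7: →6(L), so W
n=8: →6(L), so W
n=9: →8(W), 7(W) — all W, so L
n=10: →9(L), so W
n=11: →9(L), so W
n=12: →11(W), 10(W) — all W, so L
n=13: →12(L), so W
n=14: →12(L), so W
n=15: →14(W), 13(W) — all W, so L
n=16: →15(L), so W
n=17: →15(L), so W
n=18: →17(W), 16(W) — all W, so L
n=19: →18(L), so W
n=20: →18(L), so W
n=21: →20(W), 19(W) — all W, so L
n=22: →21(L), so W
n=23: →21(L), so W
n=24: →23(W), 22(W) — all W, so L
n=25: →24(L), so W
The losing starting values of n are exactly the entries labelled L in this table (9 of them).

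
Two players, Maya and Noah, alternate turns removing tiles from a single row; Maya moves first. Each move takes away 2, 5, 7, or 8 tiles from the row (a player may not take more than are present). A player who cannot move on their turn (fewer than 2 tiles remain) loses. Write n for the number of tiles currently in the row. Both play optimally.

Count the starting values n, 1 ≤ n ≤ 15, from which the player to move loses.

5

Work bottom-up. With no move the player to move loses. Otherwise the position is W if at least one move leads to an L position for the opponent, and L if every move leads to a W.
n=0: no move → L
n=1: no move → L
n=2: can move to 0, which is L ⇒ W
n=3: can move to 1, which is L ⇒ W
n=4: the only move is to 2(W), a W ⇒ L
n=5: can move to 0, which is L ⇒ W
n=6: can move to 4, which is L ⇒ W
n=7: can move to 0, which is L ⇒ W
n=8: can move to 1, which is L ⇒ W
n=9: can move to 4, which is L ⇒ W
n=10: moves to 8(W), 5(W), 3(W), 2(W); every one is W ⇒ L
n=11: can move to 4, which is L ⇒ W
n=12: can move to 10, which is L ⇒ W
n=13: moves to 11(W), 8(W), 6(W), 5(W); every one is W ⇒ L
n=14: moves to 12(W), 9(W), 7(W), 6(W); every one is W ⇒ L
n=15: can move to 13, which is L ⇒ W
L entries with 1 ≤ n ≤ 15 (n=0 is outside the asked range and is not counted): n = 1, 4, 10, 13, 14; that makes 5.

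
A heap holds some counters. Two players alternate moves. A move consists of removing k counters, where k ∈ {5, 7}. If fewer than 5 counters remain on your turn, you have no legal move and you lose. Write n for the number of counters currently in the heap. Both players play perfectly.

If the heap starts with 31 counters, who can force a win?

Work bottom-up. With no move the player to move loses. Otherwise the position is W if at least one move leads to an L position for the opponent, and L if every move leads to a W.
n=0: no move → L
n=1: no move → L
n=2: no move → L
n=3: no move → L
n=4: no move → L
n=5: →0(L), so W
n=6: →1(L), so W
n=7: →2(L), so W
n=8: →3(L), so W
n=9: →4(L), so W
n=10: →3(L), so W
n=11: →4(L), so W
n=12: →7(W), 5(W) — all W, so L
n=13: →8(W), 6(W) — all W, so L
n=14: →9(W), 7(W) — all W, so L
n=15: →10(W), 8(W) — all W, so L
n=16: →11(W), 9(W) — all W, so L
n=17: →12(L), so W
n=18: →13(L), so W
n=19: →14(L), so W
n=20: →15(L), so W
n=21: →16(L), so W
n=22: →15(L), so W
n=23: →16(L), so W
n=24: →19(W), 17(W) — all W, so L
n=25: →20(W), 18(W) — all W, so L
n=26: →21(W), 19(W) — all W, so L
n=27: →22(W), 20(W) — all W, so L
n=28: →23(W), 21(W) — all W, so L
n=29: →24(L), so W
n=30: →25(L), so W
n=31: →26(L), so W
The starting position 31 is W: the player to move should remove 5, leaving 26, handing over an L position.

The first player wins.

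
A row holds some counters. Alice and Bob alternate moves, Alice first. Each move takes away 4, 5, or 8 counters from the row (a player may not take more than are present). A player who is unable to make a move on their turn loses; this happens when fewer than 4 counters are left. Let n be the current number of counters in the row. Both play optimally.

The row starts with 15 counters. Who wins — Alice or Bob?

Positions with no move are L. A position that does have a move is losing for the player to move precisely when every available move leads to a winning position for the opponent. Fill in the labels:
n=0: no move → L
n=1: no move → L
n=2: no move → L
n=3: no move → L
n=4: →0(L), so W
n=5: →1(L), so W
n=6: →2(L), so W
n=7: →3(L), so W
n=8: →3(L), so W
n=9: →1(L), so W
n=10: →2(L), so W
n=11: →3(L), so W
n=12: →8(W), 7(W), 4(W) — all W, so L
n=13: →9(W), 8(W), 5(W) — all W, so L
n=14: →10(W), 9(W), 6(W) — all W, so L
n=15: →11(W), 10(W), 7(W) — all W, so L
The starting position 15 is L: whatever Alice does, the opponent receives a W position.

Bob wins.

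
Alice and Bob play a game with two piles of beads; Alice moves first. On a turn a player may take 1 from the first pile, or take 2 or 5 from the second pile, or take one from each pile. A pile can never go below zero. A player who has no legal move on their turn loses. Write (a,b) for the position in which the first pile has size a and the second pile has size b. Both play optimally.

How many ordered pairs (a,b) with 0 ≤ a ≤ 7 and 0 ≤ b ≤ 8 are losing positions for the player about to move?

Positions with no move are L. A position that does have a move is losing for the player to move precisely when every available move leads to a winning position for the opponent. Fill in the labels:
Every move lowers a or b (never raises either), so fill the grid row by row in increasing a, and left to right within a row: each cell's successors are then already labelled.
      b=0  b=1  b=2  b=3  b=4  b=5  b=6  b=7  b=8
a=0:    L    L    W    W    L    W    W    L    L
a=1:    W    W    W    L    W    W    L    W    W
a=2:    L    L    W    W    W    W    W    W    L
a=3:    W    W    W    L    L    W    W    L    W
a=4:    L    L    W    W    W    W    W    W    W
a=5:    W    W    W    L    L    W    W    L    W
a=6:    L    L    W    W    W    W    W    W    W
a=7:    W    W    W    L    L    W    W    L    W
Cells with no legal move (terminal, hence L): (0,0), (0,1).
The remaining L cells, each justified by listing all of its moves:
(0,4): →(0,2)(W) only, which is W, so L
(0,7): →(0,5)(W), (0,2)(W) — all W, so L
(0,8): →(0,6)(W), (0,3)(W) — all W, so L
(1,3): →(0,3)(W), (1,1)(W), (0,2)(W) — all W, so L
(1,6): →(0,6)(W), (1,4)(W), (1,1)(W), (0,5)(W) — all W, so L
(2,0): →(1,0)(W) only, which is W, so L
(2,1): →(1,1)(W), (1,0)(W) — all W, so L
(2,8): →(1,8)(W), (2,6)(W), (2,3)(W), (1,7)(W) — all W, so L
(3,3): →(2,3)(W), (3,1)(W), (2,2)(W) — all W, so L
(3,4): →(2,4)(W), (3,2)(W), (2,3)(W) — all W, so L
(3,7): →(2,7)(W), (3,5)(W), (3,2)(W), (2,6)(W) — all W, so L
(4,0): →(3,0)(W) only, which is W, so L
(4,1): →(3,1)(W), (3,0)(W) — all W, so L
(5,3): →(4,3)(W), (5,1)(W), (4,2)(W) — all W, so L
(5,4): →(4,4)(W), (5,2)(W), (4,3)(W) — all W, so L
(5,7): →(4,7)(W), (5,5)(W), (5,2)(W), (4,6)(W) — all W, so L
(6,0): →(5,0)(W) only, which is W, so L
(6,1): →(5,1)(W), (5,0)(W) — all W, so L
(7,3): →(6,3)(W), (7,1)(W), (6,2)(W) — all W, so L
(7,4): →(6,4)(W), (7,2)(W), (6,3)(W) — all W, so L
(7,7): →(6,7)(W), (7,5)(W), (7,2)(W), (6,6)(W) — all W, so L
Every other cell has at least one move into one of the L cells above, so it is W.
L cells per row: a=0: 5, a=1: 2, a=2: 3, a=3: 3, a=4: 2, a=5: 3, a=6: 2, a=7: 3; total 23.

23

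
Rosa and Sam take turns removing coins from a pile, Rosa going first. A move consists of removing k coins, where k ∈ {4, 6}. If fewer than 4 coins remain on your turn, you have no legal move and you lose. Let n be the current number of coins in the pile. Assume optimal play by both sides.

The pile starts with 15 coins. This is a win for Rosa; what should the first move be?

Remove 4, leaving 11.

Positions with no move are L. A position that does have a move is losing for the player to move precisely when every available move leads to a winning position for the opponent. Fill in the labels:
n=0: no move → L
n=1: no move → L
n=2: no move → L
n=3: no move → L
n=4: →0(L), so W
n=5: →1(L), so W
n=6: →2(L), so W
n=7: →3(L), so W
n=8: →2(L), so W
n=9: →3(L), so W
n=10: →6(W), 4(W) — all W, so L
n=11: →7(W), 5(W) — all W, so L
n=12: →8(W), 6(W) — all W, so L
n=13: →9(W), 7(W) — all W, so L
n=14: →10(L), so W
n=15: →11(L), so W
From 15, the L positions reachable in one move are: 11.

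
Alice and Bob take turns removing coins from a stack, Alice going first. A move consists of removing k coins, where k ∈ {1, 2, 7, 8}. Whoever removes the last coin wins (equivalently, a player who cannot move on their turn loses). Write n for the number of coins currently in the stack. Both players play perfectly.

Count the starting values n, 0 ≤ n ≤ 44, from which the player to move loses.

Use the standard recursion: the mover loses at a terminal position; elsewhere, the mover wins exactly when some move hands the opponent an L position.
n=0: no move → L
n=1: reaches L-position 0 → W
n=2: reaches L-position 0 → W
n=3: only reaches 2(W), 1(W), all W → L
n=4: reaches L-position 3 → W
n=5: reaches L-position 3 → W
n=6: only reaches 5(W), 4(W), all W → L
n=7: reaches L-position 6 → W
n=8: reaches L-position 6 → W
n=9: only reaches 8(W), 7(W), 2(W), 1(W), all W → L
n=10: reaches L-position 9 → W
n=11: reaches L-position 9 → W
n=12: only reaches 11(W), 10(W), 5(W), 4(W), all W → L
n=13: reaches L-position 12 → W
n=14: reaches L-position 12 → W
n=15: only reaches 14(W), 13(W), 8(W), 7(W), all W → L
n=16: reaches L-position 15 → W
n=17: reaches L-position 15 → W
n=18: only reaches 17(W), 16(W), 11(W), 10(W), all W → L
n=19: reaches L-position 18 → W
n=20: reaches L-position 18 → W
n=21: only reaches 20(W), 19(W), 14(W), 13(W), all W → L
n=22: reaches L-position 21 → W
n=23: reaches L-position 21 → W
n=24: only reaches 23(W), 22(W), 17(W), 16(W), all W → L
n=25: reaches L-position 24 → W
n=26: reaches L-position 24 → W
n=27: only reaches 26(W), 25(W), 20(W), 19(W), all W → L
n=28: reaches L-position 27 → W
n=29: reaches L-position 27 → W
n=30: only reaches 29(W), 28(W), 23(W), 22(W), all W → L
n=31: reaches L-position 30 → W
n=32: reaches L-position 30 → W
n=33: only reaches 32(W), 31(W), 26(W), 25(W), all W → L
n=34: reaches L-position 33 → W
n=35: reaches L-position 33 → W
n=36: only reaches 35(W), 34(W), 29(W), 28(W), all W → L
n=37: reaches L-position 36 → W
n=38: reaches L-position 36 → W
n=39: only reaches 38(W), 37(W), 32(W), 31(W), all W → L
n=40: reaches L-position 39 → W
n=41: reaches L-position 39 → W
n=42: only reaches 41(W), 40(W), 35(W), 34(W), all W → L
n=43: reaches L-position 42 → W
n=44: reaches L-position 42 → W
L entries with 0 ≤ n ≤ 44: n = 0, 3, 6, 9, 12, 15, 18, 21, 24, 27, 30, 33, 36, 39, 42; that makes 15.

15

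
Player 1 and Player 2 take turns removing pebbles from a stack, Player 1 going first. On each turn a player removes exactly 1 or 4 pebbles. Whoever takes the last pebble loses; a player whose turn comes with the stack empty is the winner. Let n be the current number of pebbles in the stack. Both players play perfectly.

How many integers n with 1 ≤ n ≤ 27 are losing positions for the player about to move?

11

Work bottom-up. With no move the player to move wins. Otherwise the position is W if at least one move leads to an L position for the opponent, and L if every move leads to a W.
n=0: no move; the opponent has just taken the last pebble and therefore loses → W
n=1: only reaches 0(W), which is W → L
n=2: reaches L-position 1 → W
n=3: only reaches 2(W), which is W → L
n=4: reaches L-position 3 → W
n=5: reaches L-position 1 → W
n=6: only reaches 5(W), 2(W), all W → L
n=7: reaches L-position 6 → W
n=8: only reaches 7(W), 4(W), all W → L
n=9: reaches L-position 8 → W
n=10: reaches L-position 6 → W
n=11: only reaches 10(W), 7(W), all W → L
n=12: reaches L-position 11 → W
n=13: only reaches 12(W), 9(W), all W → L
n=14: reaches L-position 13 → W
n=15: reaches L-position 11 → W
n=16: only reaches 15(W), 12(W), all W → L
n=17: reaches L-position 16 → W
n=18: only reaches 17(W), 14(W), all W → L
n=19: reaches L-position 18 → W
n=20: reaches L-position 16 → W
n=21: only reaches 20(W), 17(W), all W → L
n=22: reaches L-position 21 → W
n=23: only reaches 22(W), 19(W), all W → L
n=24: reaches L-position 23 → W
n=25: reaches L-position 21 → W
n=26: only reaches 25(W), 22(W), all W → L
n=27: reaches L-position 26 → W
L entries with 1 ≤ n ≤ 27 (the range starts at n=1): n = 1, 3, 6, 8, 11, 13, 16, 18, 21, 23, 26; that makes 11.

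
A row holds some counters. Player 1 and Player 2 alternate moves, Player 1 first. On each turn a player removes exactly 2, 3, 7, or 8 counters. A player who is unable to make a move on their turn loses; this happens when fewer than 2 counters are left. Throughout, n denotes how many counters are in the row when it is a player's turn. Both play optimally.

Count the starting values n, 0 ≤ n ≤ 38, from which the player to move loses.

16

Use the standard recursion: the mover loses at a terminal position; elsewhere, the mover wins exactly when some move hands the opponent an L position.
n=0: no move → L
n=1: no move → L
n=2: can move to 0, which is L ⇒ W
n=3: can move to 1, which is L ⇒ W
n=4: can move to 1, which is L ⇒ W
n=5: moves to 3(W), 2(W); every one is W ⇒ L
n=6: moves to 4(W), 3(W); every one is W ⇒ L
n=7: can move to 5, which is L ⇒ W
n=8: can move to 6, which is L ⇒ W
n=9: can move to 6, which is L ⇒ W
n=10: moves to 8(W), 7(W), 3(W), 2(W); every one is W ⇒ L
n=11: moves to 9(W), 8(W), 4(W), 3(W); every one is W ⇒ L
n=12: can move to 10, which is L ⇒ W
n=13: can move to 11, which is L ⇒ W
n=14: can move to 11, which is L ⇒ W
n=15: moves to 13(W), 12(W), 8(W), 7(W); every one is W ⇒ L
n=16: moves to 14(W), 13(W), 9(W), 8(W); every one is W ⇒ L
n=17: can move to 15, which is L ⇒ W
n=18: can move to 16, which is L ⇒ W
n=19: can move to 16, which is L ⇒ W
n=20: moves to 18(W), 17(W), 13(W), 12(W); every one is W ⇒ L
n=21: moves to 19(W), 18(W), 14(W), 13(W); every one is W ⇒ L
n=22: can move to 20, which is L ⇒ W
n=23: can move to 21, which is L ⇒ W
n=24: can move to 21, which is L ⇒ W
n=25: moves to 23(W), 22(W), 18(W), 17(W); every one is W ⇒ L
n=26: moves to 24(W), 23(W), 19(W), 18(W); every one is W ⇒ L
n=27: can move to 25, which is L ⇒ W
n=28: can move to 26, which is L ⇒ W
n=29: can move to 26, which is L ⇒ W
n=30: moves to 28(W), 27(W), 23(W), 22(W); every one is W ⇒ L
n=31: moves to 29(W), 28(W), 24(W), 23(W); every one is W ⇒ L
n=32: can move to 30, which is L ⇒ W
n=33: can move to 31, which is L ⇒ W
n=34: can move to 31, which is L ⇒ W
n=35: moves to 33(W), 32(W), 28(W), 27(W); every one is W ⇒ L
n=36: moves to 34(W), 33(W), 29(W), 28(W); every one is W ⇒ L
n=37: can move to 35, which is L ⇒ W
n=38: can move to 36, which is L ⇒ W
L entries with 0 ≤ n ≤ 38: n = 0, 1, 5, 6, 10, 11, 15, 16, 20, 21, 25, 26, 30, 31, 35, 36; that makes 16.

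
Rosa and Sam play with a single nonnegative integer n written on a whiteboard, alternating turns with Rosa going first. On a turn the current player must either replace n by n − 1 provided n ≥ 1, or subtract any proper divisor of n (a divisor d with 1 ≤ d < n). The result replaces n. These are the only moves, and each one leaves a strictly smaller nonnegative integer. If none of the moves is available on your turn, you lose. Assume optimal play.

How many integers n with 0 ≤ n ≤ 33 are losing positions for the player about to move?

17

Classify positions by backward induction: terminal positions (no move available) are L. From any other position, the mover wins iff some move reaches an L.
n=0: no move → L
n=1: can move to 0, which is L ⇒ W
n=2: the only move is to 1(W), a W ⇒ L
n=3: can move to 2, which is L ⇒ W
n=4: can move to 2, which is L ⇒ W
n=5: the only move is to 4(W), a W ⇒ L
n=6: can move to 5, which is L ⇒ W
n=7: the only move is to 6(W), a W ⇒ L
n=8: can move to 7, which is L ⇒ W
n=9: moves to 6(W), 8(W); every one is W ⇒ L
n=10: can move to 5, which is L ⇒ W
n=11: the only move is to 10(W), a W ⇒ L
n=12: can move to 9, which is L ⇒ W
n=13: the only move is to 12(W), a W ⇒ L
n=14: can move to 7, which is L ⇒ W
n=15: moves to 10(W), 12(W), 14(W); every one is W ⇒ L
n=16: can move to 15, which is L ⇒ W
n=17: the only move is to 16(W), a W ⇒ L
n=18: can move to 9, which is L ⇒ W
n=19: the only move is to 18(W), a W ⇒ L
n=20: can move to 15, which is L ⇒ W
n=21: moves to 14(W), 18(W), 20(W); every one is W ⇒ L
n=22: can move to 11, which is L ⇒ W
n=23: the only move is to 22(W), a W ⇒ L
n=24: can move to 21, which is L ⇒ W
n=25: moves to 20(W), 24(W); every one is W ⇒ L
n=26: can move to 13, which is L ⇒ W
n=27: moves to 18(W), 24(W), 26(W); every one is W ⇒ L
n=28: can move to 21, which is L ⇒ W
n=29: the only move is to 28(W), a W ⇒ L
n=30: can move to 15, which is L ⇒ W
n=31: the only move is to 30(W), a W ⇒ L
n=32: can move to 31, which is L ⇒ W
n=33: moves to 22(W), 30(W), 32(W); every one is W ⇒ L
L entries with 0 ≤ n ≤ 33: n = 0, 2, 5, 7, 9, 11, 13, 15, 17, 19, 21, 23, 25, 27, 29, 31, 33; that makes 17.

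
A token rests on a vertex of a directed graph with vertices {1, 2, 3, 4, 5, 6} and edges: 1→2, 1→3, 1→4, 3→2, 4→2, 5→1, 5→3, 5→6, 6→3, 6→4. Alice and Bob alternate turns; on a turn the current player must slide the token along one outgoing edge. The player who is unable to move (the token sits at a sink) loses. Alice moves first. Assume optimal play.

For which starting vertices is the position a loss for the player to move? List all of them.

Positions with no move are L. A position that does have a move is losing for the player to move precisely when every available move leads to a winning position for the opponent. Fill in the labels:
Every edge goes from a vertex to one that appears earlier in the order 2, 4, 3, 6, 1, 5, so processing vertices in that order labels each vertex after all of its successors.
2: no outgoing edge → L
4: W (go to 2, an L position)
3: W (go to 2, an L position)
6: L (options 3(W), 4(W) are all W)
1: W (go to 2, an L position)
5: W (go to 6, an L position)
The losing starting vertices are exactly the entries labelled L in this table (2 of them).

2, 6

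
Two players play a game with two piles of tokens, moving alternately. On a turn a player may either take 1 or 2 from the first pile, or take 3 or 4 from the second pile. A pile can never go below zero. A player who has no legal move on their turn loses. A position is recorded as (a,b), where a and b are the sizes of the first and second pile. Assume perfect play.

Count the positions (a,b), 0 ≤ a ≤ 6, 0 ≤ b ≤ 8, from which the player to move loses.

Label each position W (a win for the player to move) or L (a loss). A position with no legal move is L; any other position is W exactly when some move reaches an L, and L when every move reaches a W.
Every move lowers a or b (never raises either), so fill the grid row by row in increasing a, and left to right within a row: each cell's successors are then already labelled.
      b=0  b=1  b=2  b=3  b=4  b=5  b=6  b=7  b=8
a=0:    L    L    L    W    W    W    W    L    L
a=1:    W    W    W    L    L    L    W    W    W
a=2:    W    W    W    W    W    W    L    W    W
a=3:    L    L    L    W    W    W    W    L    L
a=4:    W    W    W    L    L    L    W    W    W
a=5:    W    W    W    W    W    W    L    W    W
a=6:    L    L    L    W    W    W    W    L    L
Cells with no legal move (terminal, hence L): (0,0), (0,1), (0,2).
The remaining L cells, each justified by listing all of its moves:
(0,7): only reaches (0,4)(W), (0,3)(W), all W → L
(0,8): only reaches (0,5)(W), (0,4)(W), all W → L
(1,3): only reaches (0,3)(W), (1,0)(W), all W → L
(1,4): only reaches (0,4)(W), (1,1)(W), (1,0)(W), all W → L
(1,5): only reaches (0,5)(W), (1,2)(W), (1,1)(W), all W → L
(2,6): only reaches (1,6)(W), (0,6)(W), (2,3)(W), (2,2)(W), all W → L
(3,0): only reaches (2,0)(W), (1,0)(W), all W → L
(3,1): only reaches (2,1)(W), (1,1)(W), all W → L
(3,2): only reaches (2,2)(W), (1,2)(W), all W → L
(3,7): only reaches (2,7)(W), (1,7)(W), (3,4)(W), (3,3)(W), all W → L
(3,8): only reaches (2,8)(W), (1,8)(W), (3,5)(W), (3,4)(W), all W → L
(4,3): only reaches (3,3)(W), (2,3)(W), (4,0)(W), all W → L
(4,4): only reaches (3,4)(W), (2,4)(W), (4,1)(W), (4,0)(W), all W → L
(4,5): only reaches (3,5)(W), (2,5)(W), (4,2)(W), (4,1)(W), all W → L
(5,6): only reaches (4,6)(W), (3,6)(W), (5,3)(W), (5,2)(W), all W → L
(6,0): only reaches (5,0)(W), (4,0)(W), all W → L
(6,1): only reaches (5,1)(W), (4,1)(W), all W → L
(6,2): only reaches (5,2)(W), (4,2)(W), all W → L
(6,7): only reaches (5,7)(W), (4,7)(W), (6,4)(W), (6,3)(W), all W → L
(6,8): only reaches (5,8)(W), (4,8)(W), (6,5)(W), (6,4)(W), all W → L
Every other cell has at least one move into one of the L cells above, so it is W.
L cells per row: a=0: 5, a=1: 3, a=2: 1, a=3: 5, a=4: 3, a=5: 1, a=6: 5; total 23.

23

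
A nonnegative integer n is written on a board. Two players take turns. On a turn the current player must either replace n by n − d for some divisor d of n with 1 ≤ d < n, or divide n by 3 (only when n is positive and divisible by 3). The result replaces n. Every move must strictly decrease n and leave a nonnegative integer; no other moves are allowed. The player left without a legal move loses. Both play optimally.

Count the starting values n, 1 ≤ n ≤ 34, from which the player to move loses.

Use the standard recursion: the mover loses at a terminal position; elsewhere, the mover wins exactly when some move hands the opponent an L position.
n=0: no move → L
n=1: no move → L
n=2: →1(L), so W
n=3: →1(L), so W
n=4: →2(W), 3(W) — all W, so L
n=5: →4(L), so W
n=6: →4(L), so W
n=7: →6(W) only, which is W, so L
n=8: →4(L), so W
n=9: →3(W), 6(W), 8(W) — all W, so L
n=10: →9(L), so W
n=11: →10(W) only, which is W, so L
n=12: →4(L), so W
n=13: →12(W) only, which is W, so L
n=14: →7(L), so W
n=15: →5(W), 10(W), 12(W), 14(W) — all W, so L
n=16: →15(L), so W
n=17: →16(W) only, which is W, so L
n=18: →9(L), so W
n=19: →18(W) only, which is W, so L
n=20: →15(L), so W
n=21: →7(L), so W
n=22: →11(L), so W
n=23: →22(W) only, which is W, so L
n=24: →23(L), so W
n=25: →20(W), 24(W) — all W, so L
n=26: →13(L), so W
n=27: →9(L), so W
n=28: →14(W), 21(W), 24(W), 26(W), 27(W) — all W, so L
n=29: →28(L), so W
n=30: →15(L), so W
n=31: →30(W) only, which is W, so L
n=32: →28(L), so W
n=33: →11(L), so W
n=34: →17(L), so W
L entries with 1 ≤ n ≤ 34 (n=0 is outside the asked range and is not counted): n = 1, 4, 7, 9, 11, 13, 15, 17, 19, 23, 25, 28, 31; that makes 13.

13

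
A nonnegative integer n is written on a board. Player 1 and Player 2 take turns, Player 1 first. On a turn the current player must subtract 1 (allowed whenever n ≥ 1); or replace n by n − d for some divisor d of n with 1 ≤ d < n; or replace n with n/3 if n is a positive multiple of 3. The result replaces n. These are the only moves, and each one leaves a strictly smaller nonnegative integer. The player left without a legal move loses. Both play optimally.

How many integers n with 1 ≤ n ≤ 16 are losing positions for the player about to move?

7

Compute win/loss labels from the base case upward. A position with no move is L. Any other position is W if it can reach an L in one move, else L.
n=0: no move → L
n=1: →0(L), so W
n=2: →1(W) only, which is W, so L
n=3: →2(L), so W
n=4: →2(L), so W
n=5: →4(W) only, which is W, so L
n=6: →2(L), so W
n=7: →6(W) only, which is W, so L
n=8: →7(L), so W
n=9: →3(W), 6(W), 8(W) — all W, so L
n=10: →5(L), so W
n=11: →10(W) only, which is W, so L
n=12: →9(L), so W
n=13: →12(W) only, which is W, so L
n=14: →7(L), so W
n=15: →5(L), so W
n=16: →8(W), 12(W), 14(W), 15(W) — all W, so L
L entries with 1 ≤ n ≤ 16 (n=0 is outside the asked range and is not counted): n = 2, 5, 7, 9, 11, 13, 16; that makes 7.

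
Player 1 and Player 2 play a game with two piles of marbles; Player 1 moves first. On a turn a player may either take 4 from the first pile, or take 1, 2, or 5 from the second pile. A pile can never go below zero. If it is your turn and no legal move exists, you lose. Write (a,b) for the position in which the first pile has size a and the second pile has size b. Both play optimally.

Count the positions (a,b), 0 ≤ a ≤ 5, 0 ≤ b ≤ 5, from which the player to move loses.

12

Use the standard recursion: the mover loses at a terminal position; elsewhere, the mover wins exactly when some move hands the opponent an L position.
Every move lowers a or b (never raises either), so fill the grid row by row in increasing a, and left to right within a row: each cell's successors are then already labelled.
      b=0  b=1  b=2  b=3  b=4  b=5
a=0:    L    W    W    L    W    W
a=1:    L    W    W    L    W    W
a=2:    L    W    W    L    W    W
a=3:    L    W    W    L    W    W
a=4:    W    L    W    W    L    W
a=5:    W    L    W    W    L    W
Cells with no legal move (terminal, hence L): (0,0), (1,0), (2,0), (3,0).
The remaining L cells, each justified by listing all of its moves:
(0,3): only reaches (0,2)(W), (0,1)(W), all W → L
(1,3): only reaches (1,2)(W), (1,1)(W), all W → L
(2,3): only reaches (2,2)(W), (2,1)(W), all W → L
(3,3): only reaches (3,2)(W), (3,1)(W), all W → L
(4,1): only reaches (0,1)(W), (4,0)(W), all W → L
(4,4): only reaches (0,4)(W), (4,3)(W), (4,2)(W), all W → L
(5,1): only reaches (1,1)(W), (5,0)(W), all W → L
(5,4): only reaches (1,4)(W), (5,3)(W), (5,2)(W), all W → L
Every other cell has at least one move into one of the L cells above, so it is W.
L cells per row: a=0: 2, a=1: 2, a=2: 2, a=3: 2, a=4: 2, a=5: 2; total 12.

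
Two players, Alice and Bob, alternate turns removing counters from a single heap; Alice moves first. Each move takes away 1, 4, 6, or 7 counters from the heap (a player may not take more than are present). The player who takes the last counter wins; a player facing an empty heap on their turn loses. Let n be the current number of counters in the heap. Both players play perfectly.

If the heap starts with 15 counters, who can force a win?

Work bottom-up. With no move the player to move loses. Otherwise the position is W if at least one move leads to an L position for the opponent, and L if every move leads to a W.
n=0: no move → L
n=1: W (go to 0, an L position)
n=2: L (sole option 1(W) is W)
n=3: W (go to 2, an L position)
n=4: W (go to 0, an L position)
n=5: L (options 4(W), 1(W) are all W)
n=6: W (go to 5, an L position)
n=7: W (go to 0, an L position)
n=8: W (go to 2, an L position)
n=9: W (go to 5, an L position)
n=10: L (options 9(W), 6(W), 4(W), 3(W) are all W)
n=11: W (go to 10, an L position)
n=12: W (go to 5, an L position)
n=13: L (options 12(W), 9(W), 7(W), 6(W) are all W)
n=14: W (go to 13, an L position)
n=15: L (options 14(W), 11(W), 9(W), 8(W) are all W)
The starting position 15 is L: whatever Alice does, the opponent receives a W position.

Bob wins.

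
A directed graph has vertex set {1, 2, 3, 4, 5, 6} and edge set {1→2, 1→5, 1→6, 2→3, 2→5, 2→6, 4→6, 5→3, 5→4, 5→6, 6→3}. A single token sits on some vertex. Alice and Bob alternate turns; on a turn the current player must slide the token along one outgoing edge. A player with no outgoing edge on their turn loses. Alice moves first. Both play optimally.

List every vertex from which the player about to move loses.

1, 3, 4

Build the W/L table. Terminal = L. A non-terminal position is W if it has a move to some L; otherwise it is L.
Every edge goes from a vertex to one that appears earlier in the order 3, 6, 4, 5, 2, 1, so processing vertices in that order labels each vertex after all of its successors.
3: no outgoing edge → L
6: can move to 3, which is L ⇒ W
4: the only move is to 6(W), a W ⇒ L
5: can move to 4, which is L ⇒ W
2: can move to 3, which is L ⇒ W
1: moves to 2(W), 5(W), 6(W); every one is W ⇒ L
Reading off the rows marked L gives the requested list; there are 3 such vertices.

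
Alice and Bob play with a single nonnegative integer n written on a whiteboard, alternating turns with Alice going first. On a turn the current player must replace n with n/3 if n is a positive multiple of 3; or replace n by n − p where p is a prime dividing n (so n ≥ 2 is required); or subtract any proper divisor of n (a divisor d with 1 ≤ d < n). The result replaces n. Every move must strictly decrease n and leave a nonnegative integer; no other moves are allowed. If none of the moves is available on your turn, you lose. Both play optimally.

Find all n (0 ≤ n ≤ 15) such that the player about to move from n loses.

Compute win/loss labels from the base case upward. A position with no move is L. Any other position is W if it can reach an L in one move, else L.
n=0: no move → L
n=1: no move → L
n=2: can move to 0, which is L ⇒ W
n=3: can move to 0, which is L ⇒ W
n=4: moves to 2(W), 3(W); every one is W ⇒ L
n=5: can move to 0, which is L ⇒ W
n=6: can move to 4, which is L ⇒ W
n=7: can move to 0, which is L ⇒ W
n=8: can move to 4, which is L ⇒ W
n=9: moves to 3(W), 6(W), 8(W); every one is W ⇒ L
n=10: can move to 9, which is L ⇒ W
n=11: can move to 0, which is L ⇒ W
n=12: can move to 4, which is L ⇒ W
n=13: can move to 0, which is L ⇒ W
n=14: moves to 7(W), 12(W), 13(W); every one is W ⇒ L
n=15: can move to 14, which is L ⇒ W
The losing starting values of n are exactly the entries labelled L in this table (5 of them).

0, 1, 4, 9, 14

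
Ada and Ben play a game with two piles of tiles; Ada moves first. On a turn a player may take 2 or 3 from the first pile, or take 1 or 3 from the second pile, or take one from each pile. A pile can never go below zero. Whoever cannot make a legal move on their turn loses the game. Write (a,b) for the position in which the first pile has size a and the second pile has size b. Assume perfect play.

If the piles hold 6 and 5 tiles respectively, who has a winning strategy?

Ada wins.

Compute win/loss labels from the base case upward. A position with no move is L. Any other position is W if it can reach an L in one move, else L.
No move ever increases a pile, so every position that can arise here has a ≤ 6 and b ≤ 5; it is enough to label the cells with 0 ≤ a ≤ 6 and 0 ≤ b ≤ 5.
Every move lowers a or b (never raises either), so fill the grid row by row in increasing a, and left to right within a row: each cell's successors are then already labelled.
      b=0  b=1  b=2  b=3  b=4  b=5
a=0:    L    W    L    W    L    W
a=1:    L    W    L    W    L    W
a=2:    W    W    W    W    W    W
a=3:    W    L    W    L    W    L
a=4:    W    L    W    L    W    L
a=5:    L    W    W    W    W    W
a=6:    L    W    L    W    L    W
Cells with no legal move (terminal, hence L): (0,0), (1,0).
The remaining L cells, each justified by listing all of its moves:
(0,2): L (sole option (0,1)(W) is W)
(0,4): L (options (0,3)(W), (0,1)(W) are all W)
(1,2): L (options (1,1)(W), (0,1)(W) are all W)
(1,4): L (options (1,3)(W), (1,1)(W), (0,3)(W) are all W)
(3,1): L (options (1,1)(W), (0,1)(W), (3,0)(W), (2,0)(W) are all W)
(3,3): L (options (1,3)(W), (0,3)(W), (3,2)(W), (3,0)(W), (2,2)(W) are all W)
(3,5): L (options (1,5)(W), (0,5)(W), (3,4)(W), (3,2)(W), (2,4)(W) are all W)
(4,1): L (options (2,1)(W), (1,1)(W), (4,0)(W), (3,0)(W) are all W)
(4,3): L (options (2,3)(W), (1,3)(W), (4,2)(W), (4,0)(W), (3,2)(W) are all W)
(4,5): L (options (2,5)(W), (1,5)(W), (4,4)(W), (4,2)(W), (3,4)(W) are all W)
(5,0): L (options (3,0)(W), (2,0)(W) are all W)
(6,0): L (options (4,0)(W), (3,0)(W) are all W)
(6,2): L (options (4,2)(W), (3,2)(W), (6,1)(W), (5,1)(W) are all W)
(6,4): L (options (4,4)(W), (3,4)(W), (6,3)(W), (6,1)(W), (5,3)(W) are all W)
Every other cell has at least one move into one of the L cells above, so it is W.
From (6,5) Ada can move to (4,5), reaching an L position.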